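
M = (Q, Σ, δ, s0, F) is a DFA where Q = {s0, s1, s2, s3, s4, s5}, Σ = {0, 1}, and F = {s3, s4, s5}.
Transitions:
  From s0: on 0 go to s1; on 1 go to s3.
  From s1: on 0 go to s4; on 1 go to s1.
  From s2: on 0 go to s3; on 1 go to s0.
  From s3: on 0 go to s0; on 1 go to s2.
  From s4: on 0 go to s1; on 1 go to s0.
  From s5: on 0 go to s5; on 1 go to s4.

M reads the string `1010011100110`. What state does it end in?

s0 --1--> s3
s3 --0--> s0
s0 --1--> s3
s3 --0--> s0
s0 --0--> s1
s1 --1--> s1
s1 --1--> s1
s1 --1--> s1
s1 --0--> s4
s4 --0--> s1
s1 --1--> s1
s1 --1--> s1
s1 --0--> s4

s4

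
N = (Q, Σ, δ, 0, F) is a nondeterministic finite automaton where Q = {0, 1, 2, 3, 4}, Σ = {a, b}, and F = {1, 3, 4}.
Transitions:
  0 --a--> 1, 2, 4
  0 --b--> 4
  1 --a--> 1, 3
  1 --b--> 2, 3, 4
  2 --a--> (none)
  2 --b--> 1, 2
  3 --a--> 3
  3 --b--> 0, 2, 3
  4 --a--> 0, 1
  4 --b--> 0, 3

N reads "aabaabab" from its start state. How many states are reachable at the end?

5

Start: {0}
read a: {1, 2, 4}
read a: {0, 1, 3}
read b: {0, 2, 3, 4}
read a: {0, 1, 2, 3, 4}
read a: {0, 1, 2, 3, 4}
read b: {0, 1, 2, 3, 4}
read a: {0, 1, 2, 3, 4}
read b: {0, 1, 2, 3, 4}
Final reachable set {0, 1, 2, 3, 4} has 5 states.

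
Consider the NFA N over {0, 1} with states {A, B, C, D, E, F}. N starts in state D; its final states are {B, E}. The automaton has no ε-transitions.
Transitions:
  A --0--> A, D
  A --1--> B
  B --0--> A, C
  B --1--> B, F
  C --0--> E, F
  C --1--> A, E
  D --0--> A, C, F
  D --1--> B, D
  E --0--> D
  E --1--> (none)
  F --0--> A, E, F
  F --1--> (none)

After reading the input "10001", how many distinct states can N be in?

4

Start: {D}
read 1: {B, D}
read 0: {A, C, F}
read 0: {A, D, E, F}
read 0: {A, C, D, E, F}
read 1: {A, B, D, E}
Final reachable set {A, B, D, E} has 4 states.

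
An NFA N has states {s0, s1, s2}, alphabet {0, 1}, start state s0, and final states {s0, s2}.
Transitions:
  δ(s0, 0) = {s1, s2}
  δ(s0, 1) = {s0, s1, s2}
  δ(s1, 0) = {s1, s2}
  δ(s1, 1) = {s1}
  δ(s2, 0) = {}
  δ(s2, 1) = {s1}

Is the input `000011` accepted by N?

Start: {s0}
read 0: {s1, s2}
read 0: {s1, s2}
read 0: {s1, s2}
read 0: {s1, s2}
read 1: {s1}
read 1: {s1}
Reachable ∩ accepting = {} — empty.

rejected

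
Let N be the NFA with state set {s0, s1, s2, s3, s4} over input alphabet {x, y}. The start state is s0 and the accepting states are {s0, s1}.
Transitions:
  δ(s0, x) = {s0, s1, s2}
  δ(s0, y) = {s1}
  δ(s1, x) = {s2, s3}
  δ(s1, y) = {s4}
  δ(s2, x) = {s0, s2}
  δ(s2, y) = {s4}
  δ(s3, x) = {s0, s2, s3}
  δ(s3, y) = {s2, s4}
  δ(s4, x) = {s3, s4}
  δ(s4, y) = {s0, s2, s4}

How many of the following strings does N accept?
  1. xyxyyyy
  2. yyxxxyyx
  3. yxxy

3

xyxyyyy: accepted
yyxxxyyx: accepted
yxxy: accepted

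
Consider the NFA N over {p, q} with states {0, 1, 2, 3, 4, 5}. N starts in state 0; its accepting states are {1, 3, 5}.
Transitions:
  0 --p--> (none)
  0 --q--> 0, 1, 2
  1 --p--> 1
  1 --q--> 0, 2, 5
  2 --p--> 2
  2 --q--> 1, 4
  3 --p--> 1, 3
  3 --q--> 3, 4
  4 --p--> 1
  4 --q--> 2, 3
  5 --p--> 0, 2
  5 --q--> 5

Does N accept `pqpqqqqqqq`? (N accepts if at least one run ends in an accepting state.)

rejected

Start: {0}
read p: {}
The reachable set is empty and stays empty for the remaining 9 symbols.
Reachable ∩ accepting = {} — empty.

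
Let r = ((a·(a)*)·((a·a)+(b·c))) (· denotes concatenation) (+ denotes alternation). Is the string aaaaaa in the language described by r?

yes

Split as aaaa·aa: (a·(a)*) matches aaaa and ((a·a)+(b·c)) matches aa.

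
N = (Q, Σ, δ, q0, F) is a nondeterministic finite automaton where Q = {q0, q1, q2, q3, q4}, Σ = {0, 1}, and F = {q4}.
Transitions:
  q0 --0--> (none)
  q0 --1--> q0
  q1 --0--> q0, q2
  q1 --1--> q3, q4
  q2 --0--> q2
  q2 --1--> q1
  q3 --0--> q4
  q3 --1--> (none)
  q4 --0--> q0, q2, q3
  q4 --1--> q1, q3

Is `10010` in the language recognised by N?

Start: {q0}
read 1: {q0}
read 0: {}
The reachable set is empty and stays empty for the remaining 3 symbols.
Reachable ∩ accepting = {} — empty.

rejected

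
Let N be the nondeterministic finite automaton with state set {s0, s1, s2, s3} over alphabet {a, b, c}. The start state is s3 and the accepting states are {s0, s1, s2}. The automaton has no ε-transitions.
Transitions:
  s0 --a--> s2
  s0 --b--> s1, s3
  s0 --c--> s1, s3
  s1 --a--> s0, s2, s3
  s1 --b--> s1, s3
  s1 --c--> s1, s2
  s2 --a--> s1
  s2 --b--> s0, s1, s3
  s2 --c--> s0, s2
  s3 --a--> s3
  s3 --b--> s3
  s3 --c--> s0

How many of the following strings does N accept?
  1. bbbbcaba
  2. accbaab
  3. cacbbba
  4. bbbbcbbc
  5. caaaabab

bbbbcaba: accepted
accbaab: accepted
cacbbba: accepted
bbbbcbbc: accepted
caaaabab: accepted

5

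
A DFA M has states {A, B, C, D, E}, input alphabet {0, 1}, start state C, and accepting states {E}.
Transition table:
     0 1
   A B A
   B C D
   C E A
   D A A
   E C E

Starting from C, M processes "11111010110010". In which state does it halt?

B

C --1--> A
A --1--> A
A --1--> A
A --1--> A
A --1--> A
A --0--> B
B --1--> D
D --0--> A
A --1--> A
A --1--> A
A --0--> B
B --0--> C
C --1--> A
A --0--> B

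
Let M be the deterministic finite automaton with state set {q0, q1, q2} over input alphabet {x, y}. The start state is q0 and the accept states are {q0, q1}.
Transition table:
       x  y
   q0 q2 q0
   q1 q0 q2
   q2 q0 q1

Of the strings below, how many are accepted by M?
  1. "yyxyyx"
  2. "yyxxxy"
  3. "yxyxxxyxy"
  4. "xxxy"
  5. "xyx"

5

"yyxyyx": accepted
"yyxxxy": accepted
"yxyxxxyxy": accepted
"xxxy": accepted
"xyx": accepted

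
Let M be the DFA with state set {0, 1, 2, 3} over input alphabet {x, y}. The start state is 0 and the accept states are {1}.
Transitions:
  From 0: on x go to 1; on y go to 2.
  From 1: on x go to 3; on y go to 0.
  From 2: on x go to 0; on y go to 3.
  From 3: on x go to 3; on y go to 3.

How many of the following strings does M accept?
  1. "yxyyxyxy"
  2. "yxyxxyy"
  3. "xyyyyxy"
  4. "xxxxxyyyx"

"yxyyxyxy": rejected
"yxyxxyy": rejected
"xyyyyxy": rejected
"xxxxxyyyx": rejected

0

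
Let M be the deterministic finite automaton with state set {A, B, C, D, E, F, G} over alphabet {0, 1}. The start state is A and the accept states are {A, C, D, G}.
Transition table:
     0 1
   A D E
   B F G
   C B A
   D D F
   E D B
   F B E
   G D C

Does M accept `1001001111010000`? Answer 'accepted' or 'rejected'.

A --1--> E
E --0--> D
D --0--> D
D --1--> F
F --0--> B
B --0--> F
F --1--> E
E --1--> B
B --1--> G
G --1--> C
C --0--> B
B --1--> G
G --0--> D
D --0--> D
D --0--> D
D --0--> D
End in state D, which is an accepting state.

accepted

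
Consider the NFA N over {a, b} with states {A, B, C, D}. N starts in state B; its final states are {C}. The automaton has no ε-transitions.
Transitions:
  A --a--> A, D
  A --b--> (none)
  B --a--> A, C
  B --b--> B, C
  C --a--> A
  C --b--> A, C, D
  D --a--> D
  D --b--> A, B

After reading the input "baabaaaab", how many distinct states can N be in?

2

Start: {B}
read b: {B, C}
read a: {A, C}
read a: {A, D}
read b: {A, B}
read a: {A, C, D}
read a: {A, D}
read a: {A, D}
read a: {A, D}
read b: {A, B}
Final reachable set {A, B} has 2 states.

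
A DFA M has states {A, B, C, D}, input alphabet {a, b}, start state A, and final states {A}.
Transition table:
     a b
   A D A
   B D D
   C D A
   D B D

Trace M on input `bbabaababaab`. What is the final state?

A --b--> A
A --b--> A
A --a--> D
D --b--> D
D --a--> B
B --a--> D
D --b--> D
D --a--> B
B --b--> D
D --a--> B
B --a--> D
D --b--> D

D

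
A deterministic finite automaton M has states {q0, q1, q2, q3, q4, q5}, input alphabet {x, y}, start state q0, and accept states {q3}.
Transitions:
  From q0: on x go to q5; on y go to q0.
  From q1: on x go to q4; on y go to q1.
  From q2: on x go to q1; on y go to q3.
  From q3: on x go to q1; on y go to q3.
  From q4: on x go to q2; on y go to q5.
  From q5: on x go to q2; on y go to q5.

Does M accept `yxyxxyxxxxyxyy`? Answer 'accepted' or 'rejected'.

accepted

q0 --y--> q0
q0 --x--> q5
q5 --y--> q5
q5 --x--> q2
q2 --x--> q1
q1 --y--> q1
q1 --x--> q4
q4 --x--> q2
q2 --x--> q1
q1 --x--> q4
q4 --y--> q5
q5 --x--> q2
q2 --y--> q3
q3 --y--> q3
End in state q3, which is an accepting state.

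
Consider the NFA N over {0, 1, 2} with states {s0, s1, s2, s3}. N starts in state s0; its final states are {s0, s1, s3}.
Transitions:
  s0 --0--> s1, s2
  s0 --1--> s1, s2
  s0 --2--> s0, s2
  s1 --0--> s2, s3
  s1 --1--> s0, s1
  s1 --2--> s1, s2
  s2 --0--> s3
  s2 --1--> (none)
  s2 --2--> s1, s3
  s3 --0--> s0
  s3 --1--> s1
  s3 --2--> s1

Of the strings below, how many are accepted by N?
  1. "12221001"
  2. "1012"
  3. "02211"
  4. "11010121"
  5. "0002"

"12221001": accepted
"1012": accepted
"02211": accepted
"11010121": accepted
"0002": accepted

5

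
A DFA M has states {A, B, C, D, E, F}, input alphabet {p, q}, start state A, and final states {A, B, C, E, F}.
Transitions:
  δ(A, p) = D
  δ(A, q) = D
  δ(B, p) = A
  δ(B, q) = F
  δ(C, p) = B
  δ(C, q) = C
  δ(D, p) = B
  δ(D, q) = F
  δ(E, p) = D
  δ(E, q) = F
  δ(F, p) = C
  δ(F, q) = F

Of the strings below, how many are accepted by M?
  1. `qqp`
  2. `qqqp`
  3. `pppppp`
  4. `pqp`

4

`qqp`: accepted
`qqqp`: accepted
`pppppp`: accepted
`pqp`: accepted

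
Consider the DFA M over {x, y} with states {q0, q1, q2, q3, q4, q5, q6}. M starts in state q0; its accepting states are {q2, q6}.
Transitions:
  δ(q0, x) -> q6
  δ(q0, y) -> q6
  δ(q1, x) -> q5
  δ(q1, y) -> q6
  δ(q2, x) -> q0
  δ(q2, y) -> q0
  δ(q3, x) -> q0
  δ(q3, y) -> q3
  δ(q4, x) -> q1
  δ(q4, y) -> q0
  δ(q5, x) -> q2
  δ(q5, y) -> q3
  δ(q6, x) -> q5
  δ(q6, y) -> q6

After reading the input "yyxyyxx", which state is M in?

q0 --y--> q6
q6 --y--> q6
q6 --x--> q5
q5 --y--> q3
q3 --y--> q3
q3 --x--> q0
q0 --x--> q6

q6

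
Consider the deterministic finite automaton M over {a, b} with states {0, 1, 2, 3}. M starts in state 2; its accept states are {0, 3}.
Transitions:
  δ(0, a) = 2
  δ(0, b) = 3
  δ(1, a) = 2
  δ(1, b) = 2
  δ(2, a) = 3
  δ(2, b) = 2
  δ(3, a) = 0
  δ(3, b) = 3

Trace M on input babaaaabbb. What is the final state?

3

2 --b--> 2
2 --a--> 3
3 --b--> 3
3 --a--> 0
0 --a--> 2
2 --a--> 3
3 --a--> 0
0 --b--> 3
3 --b--> 3
3 --b--> 3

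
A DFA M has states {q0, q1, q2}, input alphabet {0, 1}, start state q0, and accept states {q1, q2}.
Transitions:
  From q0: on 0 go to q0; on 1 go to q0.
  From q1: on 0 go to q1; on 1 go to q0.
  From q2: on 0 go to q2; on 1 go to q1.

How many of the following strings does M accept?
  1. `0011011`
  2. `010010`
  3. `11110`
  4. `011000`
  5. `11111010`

0

`0011011`: rejected
`010010`: rejected
`11110`: rejected
`011000`: rejected
`11111010`: rejected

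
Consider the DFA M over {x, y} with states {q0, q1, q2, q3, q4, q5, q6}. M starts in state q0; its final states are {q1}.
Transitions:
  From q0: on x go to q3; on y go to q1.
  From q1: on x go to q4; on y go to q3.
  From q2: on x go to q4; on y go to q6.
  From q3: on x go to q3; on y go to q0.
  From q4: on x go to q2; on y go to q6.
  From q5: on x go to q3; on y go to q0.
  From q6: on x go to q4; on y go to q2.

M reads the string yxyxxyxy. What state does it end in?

q0 --y--> q1
q1 --x--> q4
q4 --y--> q6
q6 --x--> q4
q4 --x--> q2
q2 --y--> q6
q6 --x--> q4
q4 --y--> q6

q6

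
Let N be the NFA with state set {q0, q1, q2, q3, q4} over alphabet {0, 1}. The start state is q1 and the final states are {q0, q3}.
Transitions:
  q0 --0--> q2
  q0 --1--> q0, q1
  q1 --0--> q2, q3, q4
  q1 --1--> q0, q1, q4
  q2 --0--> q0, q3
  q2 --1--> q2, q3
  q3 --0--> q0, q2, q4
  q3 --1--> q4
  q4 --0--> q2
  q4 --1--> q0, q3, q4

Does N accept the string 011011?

accepted

Start: {q1}
read 0: {q2, q3, q4}
read 1: {q0, q2, q3, q4}
read 1: {q0, q1, q2, q3, q4}
read 0: {q0, q2, q3, q4}
read 1: {q0, q1, q2, q3, q4}
read 1: {q0, q1, q2, q3, q4}
Reachable ∩ accepting = {q0, q3} — nonempty.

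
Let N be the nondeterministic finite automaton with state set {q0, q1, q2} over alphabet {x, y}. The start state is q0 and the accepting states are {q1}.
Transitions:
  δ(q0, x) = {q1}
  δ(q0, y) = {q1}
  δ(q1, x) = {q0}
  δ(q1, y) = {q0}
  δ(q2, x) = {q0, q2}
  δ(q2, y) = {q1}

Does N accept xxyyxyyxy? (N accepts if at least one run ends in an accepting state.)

Start: {q0}
read x: {q1}
read x: {q0}
read y: {q1}
read y: {q0}
read x: {q1}
read y: {q0}
read y: {q1}
read x: {q0}
read y: {q1}
Reachable ∩ accepting = {q1} — nonempty.

accepted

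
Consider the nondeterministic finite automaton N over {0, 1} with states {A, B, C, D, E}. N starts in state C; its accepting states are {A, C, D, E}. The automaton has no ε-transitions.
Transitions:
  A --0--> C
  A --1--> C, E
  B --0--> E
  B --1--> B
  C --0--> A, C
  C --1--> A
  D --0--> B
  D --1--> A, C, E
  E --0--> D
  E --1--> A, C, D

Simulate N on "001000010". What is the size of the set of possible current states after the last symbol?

Start: {C}
read 0: {A, C}
read 0: {A, C}
read 1: {A, C, E}
read 0: {A, C, D}
read 0: {A, B, C}
read 0: {A, C, E}
read 0: {A, C, D}
read 1: {A, C, E}
read 0: {A, C, D}
Final reachable set {A, C, D} has 3 states.

3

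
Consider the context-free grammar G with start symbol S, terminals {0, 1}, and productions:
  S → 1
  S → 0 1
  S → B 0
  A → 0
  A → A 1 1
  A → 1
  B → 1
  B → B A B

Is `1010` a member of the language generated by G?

yes

S ⇒ B0 ⇒ BAB0 ⇒ 1AB0 ⇒ 10B0 ⇒ 1010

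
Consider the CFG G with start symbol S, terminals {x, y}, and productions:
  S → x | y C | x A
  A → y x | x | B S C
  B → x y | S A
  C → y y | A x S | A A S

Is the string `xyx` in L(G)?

S ⇒ xA ⇒ xyx

yes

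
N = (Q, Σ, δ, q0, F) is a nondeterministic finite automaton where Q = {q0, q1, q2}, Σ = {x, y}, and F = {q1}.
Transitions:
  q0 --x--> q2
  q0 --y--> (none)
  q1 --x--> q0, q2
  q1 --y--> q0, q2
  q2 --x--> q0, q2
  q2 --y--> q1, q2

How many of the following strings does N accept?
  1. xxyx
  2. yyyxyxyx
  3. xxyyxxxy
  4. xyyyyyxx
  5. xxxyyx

1

xxyx: rejected
yyyxyxyx: rejected
xxyyxxxy: accepted
xyyyyyxx: rejected
xxxyyx: rejected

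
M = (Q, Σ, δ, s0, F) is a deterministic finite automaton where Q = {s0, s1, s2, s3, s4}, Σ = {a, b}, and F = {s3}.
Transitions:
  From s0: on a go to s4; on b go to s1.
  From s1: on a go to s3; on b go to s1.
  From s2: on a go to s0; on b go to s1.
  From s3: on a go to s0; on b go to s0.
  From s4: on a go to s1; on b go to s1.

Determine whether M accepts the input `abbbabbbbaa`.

rejected

s0 --a--> s4
s4 --b--> s1
s1 --b--> s1
s1 --b--> s1
s1 --a--> s3
s3 --b--> s0
s0 --b--> s1
s1 --b--> s1
s1 --b--> s1
s1 --a--> s3
s3 --a--> s0
End in state s0, which is not an accepting state.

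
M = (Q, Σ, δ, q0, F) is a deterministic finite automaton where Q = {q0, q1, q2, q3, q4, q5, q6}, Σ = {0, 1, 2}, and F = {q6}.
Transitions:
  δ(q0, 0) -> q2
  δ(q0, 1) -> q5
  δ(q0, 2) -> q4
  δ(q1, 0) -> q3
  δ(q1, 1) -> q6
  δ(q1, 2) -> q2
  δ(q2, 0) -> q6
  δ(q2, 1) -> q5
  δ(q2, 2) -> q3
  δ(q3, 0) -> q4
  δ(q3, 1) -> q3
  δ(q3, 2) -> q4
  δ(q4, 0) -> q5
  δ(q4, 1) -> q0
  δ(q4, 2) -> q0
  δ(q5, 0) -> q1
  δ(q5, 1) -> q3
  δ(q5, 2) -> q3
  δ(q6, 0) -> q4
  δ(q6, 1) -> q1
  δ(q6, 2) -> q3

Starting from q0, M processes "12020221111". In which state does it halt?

q3

q0 --1--> q5
q5 --2--> q3
q3 --0--> q4
q4 --2--> q0
q0 --0--> q2
q2 --2--> q3
q3 --2--> q4
q4 --1--> q0
q0 --1--> q5
q5 --1--> q3
q3 --1--> q3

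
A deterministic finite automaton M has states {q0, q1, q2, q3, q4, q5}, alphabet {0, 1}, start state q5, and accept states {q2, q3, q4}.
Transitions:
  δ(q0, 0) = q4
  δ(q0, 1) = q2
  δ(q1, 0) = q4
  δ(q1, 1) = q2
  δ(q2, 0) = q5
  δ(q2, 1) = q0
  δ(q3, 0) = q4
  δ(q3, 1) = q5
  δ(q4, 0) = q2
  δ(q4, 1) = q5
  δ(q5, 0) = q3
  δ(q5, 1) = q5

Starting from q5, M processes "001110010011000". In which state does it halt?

q5 --0--> q3
q3 --0--> q4
q4 --1--> q5
q5 --1--> q5
q5 --1--> q5
q5 --0--> q3
q3 --0--> q4
q4 --1--> q5
q5 --0--> q3
q3 --0--> q4
q4 --1--> q5
q5 --1--> q5
q5 --0--> q3
q3 --0--> q4
q4 --0--> q2

q2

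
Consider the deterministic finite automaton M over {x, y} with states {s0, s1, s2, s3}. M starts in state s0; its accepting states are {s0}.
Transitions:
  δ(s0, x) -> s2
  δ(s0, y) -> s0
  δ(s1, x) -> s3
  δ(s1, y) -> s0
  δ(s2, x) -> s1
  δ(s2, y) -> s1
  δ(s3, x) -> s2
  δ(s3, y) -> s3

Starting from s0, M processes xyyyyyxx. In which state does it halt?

s1

s0 --x--> s2
s2 --y--> s1
s1 --y--> s0
s0 --y--> s0
s0 --y--> s0
s0 --y--> s0
s0 --x--> s2
s2 --x--> s1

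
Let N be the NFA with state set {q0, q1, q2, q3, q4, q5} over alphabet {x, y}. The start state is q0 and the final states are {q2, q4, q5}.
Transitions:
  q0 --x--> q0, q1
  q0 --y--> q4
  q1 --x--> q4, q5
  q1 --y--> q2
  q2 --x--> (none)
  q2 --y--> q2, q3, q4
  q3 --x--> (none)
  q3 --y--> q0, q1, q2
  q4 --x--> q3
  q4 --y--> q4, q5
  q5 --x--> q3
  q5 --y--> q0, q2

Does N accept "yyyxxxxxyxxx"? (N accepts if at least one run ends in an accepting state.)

Start: {q0}
read y: {q4}
read y: {q4, q5}
read y: {q0, q2, q4, q5}
read x: {q0, q1, q3}
read x: {q0, q1, q4, q5}
read x: {q0, q1, q3, q4, q5}
read x: {q0, q1, q3, q4, q5}
read x: {q0, q1, q3, q4, q5}
read y: {q0, q1, q2, q4, q5}
read x: {q0, q1, q3, q4, q5}
read x: {q0, q1, q3, q4, q5}
read x: {q0, q1, q3, q4, q5}
Reachable ∩ accepting = {q4, q5} — nonempty.

accepted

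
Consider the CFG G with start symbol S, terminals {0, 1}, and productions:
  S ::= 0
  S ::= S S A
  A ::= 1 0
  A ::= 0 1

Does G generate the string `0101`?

no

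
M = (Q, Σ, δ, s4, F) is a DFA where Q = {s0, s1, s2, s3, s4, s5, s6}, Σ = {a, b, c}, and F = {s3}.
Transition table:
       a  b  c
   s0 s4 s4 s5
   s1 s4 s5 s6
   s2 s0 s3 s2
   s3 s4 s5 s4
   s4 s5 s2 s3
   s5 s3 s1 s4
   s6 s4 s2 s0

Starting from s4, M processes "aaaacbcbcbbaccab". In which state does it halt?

s4 --a--> s5
s5 --a--> s3
s3 --a--> s4
s4 --a--> s5
s5 --c--> s4
s4 --b--> s2
s2 --c--> s2
s2 --b--> s3
s3 --c--> s4
s4 --b--> s2
s2 --b--> s3
s3 --a--> s4
s4 --c--> s3
s3 --c--> s4
s4 --a--> s5
s5 --b--> s1

s1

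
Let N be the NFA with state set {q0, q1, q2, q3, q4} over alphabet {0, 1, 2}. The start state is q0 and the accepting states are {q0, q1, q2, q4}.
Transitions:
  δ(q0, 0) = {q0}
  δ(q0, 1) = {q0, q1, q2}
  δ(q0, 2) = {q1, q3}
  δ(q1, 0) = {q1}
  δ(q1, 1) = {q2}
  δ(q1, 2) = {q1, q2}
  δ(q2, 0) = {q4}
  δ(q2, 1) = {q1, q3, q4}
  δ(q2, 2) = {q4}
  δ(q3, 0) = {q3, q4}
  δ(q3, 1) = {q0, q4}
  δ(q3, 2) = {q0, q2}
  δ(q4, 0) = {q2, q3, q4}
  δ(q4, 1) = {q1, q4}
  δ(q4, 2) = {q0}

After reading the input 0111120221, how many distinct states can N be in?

5

Start: {q0}
read 0: {q0}
read 1: {q0, q1, q2}
read 1: {q0, q1, q2, q3, q4}
read 1: {q0, q1, q2, q3, q4}
read 1: {q0, q1, q2, q3, q4}
read 2: {q0, q1, q2, q3, q4}
read 0: {q0, q1, q2, q3, q4}
read 2: {q0, q1, q2, q3, q4}
read 2: {q0, q1, q2, q3, q4}
read 1: {q0, q1, q2, q3, q4}
Final reachable set {q0, q1, q2, q3, q4} has 5 states.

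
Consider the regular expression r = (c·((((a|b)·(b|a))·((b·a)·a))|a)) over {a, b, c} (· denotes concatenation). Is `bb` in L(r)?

no

No split of bb into u·v has c matching u and ((((a|b)·(b|a))·((b·a)·a))|a) matching v.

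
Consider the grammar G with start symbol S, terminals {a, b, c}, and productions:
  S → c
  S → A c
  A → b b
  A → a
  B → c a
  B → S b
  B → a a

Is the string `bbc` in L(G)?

yes

S ⇒ Ac ⇒ bbc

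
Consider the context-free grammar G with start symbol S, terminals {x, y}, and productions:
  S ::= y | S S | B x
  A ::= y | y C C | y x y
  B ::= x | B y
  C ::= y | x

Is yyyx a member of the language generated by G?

no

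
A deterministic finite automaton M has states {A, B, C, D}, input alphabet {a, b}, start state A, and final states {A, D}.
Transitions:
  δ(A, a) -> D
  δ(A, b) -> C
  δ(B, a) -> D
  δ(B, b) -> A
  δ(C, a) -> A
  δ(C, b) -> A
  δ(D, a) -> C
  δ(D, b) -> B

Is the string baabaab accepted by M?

A --b--> C
C --a--> A
A --a--> D
D --b--> B
B --a--> D
D --a--> C
C --b--> A
End in state A, which is an accepting state.

accepted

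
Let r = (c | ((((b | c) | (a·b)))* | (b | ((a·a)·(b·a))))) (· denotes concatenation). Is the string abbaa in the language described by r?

Neither c nor ((((b|c)|(a·b)))*|(b|((a·a)·(b·a)))) matches abbaa.

no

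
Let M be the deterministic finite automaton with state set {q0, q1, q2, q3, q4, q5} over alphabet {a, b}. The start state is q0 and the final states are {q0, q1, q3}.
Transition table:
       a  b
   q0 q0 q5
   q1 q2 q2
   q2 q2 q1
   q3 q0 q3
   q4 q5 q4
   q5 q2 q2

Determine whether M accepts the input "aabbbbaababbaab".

accepted

q0 --a--> q0
q0 --a--> q0
q0 --b--> q5
q5 --b--> q2
q2 --b--> q1
q1 --b--> q2
q2 --a--> q2
q2 --a--> q2
q2 --b--> q1
q1 --a--> q2
q2 --b--> q1
q1 --b--> q2
q2 --a--> q2
q2 --a--> q2
q2 --b--> q1
End in state q1, which is an accepting state.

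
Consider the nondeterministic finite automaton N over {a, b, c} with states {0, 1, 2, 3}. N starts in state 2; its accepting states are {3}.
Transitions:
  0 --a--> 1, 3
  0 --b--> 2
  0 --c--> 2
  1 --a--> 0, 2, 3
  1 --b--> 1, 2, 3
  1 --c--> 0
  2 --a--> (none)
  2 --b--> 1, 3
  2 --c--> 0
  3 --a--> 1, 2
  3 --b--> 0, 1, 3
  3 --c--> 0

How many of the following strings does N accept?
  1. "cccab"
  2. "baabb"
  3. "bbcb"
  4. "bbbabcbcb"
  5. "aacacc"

"cccab": accepted
"baabb": accepted
"bbcb": accepted
"bbbabcbcb": rejected
"aacacc": rejected

3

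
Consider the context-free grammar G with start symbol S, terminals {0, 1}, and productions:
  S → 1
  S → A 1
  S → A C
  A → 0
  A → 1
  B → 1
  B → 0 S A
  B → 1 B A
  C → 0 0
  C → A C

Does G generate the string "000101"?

no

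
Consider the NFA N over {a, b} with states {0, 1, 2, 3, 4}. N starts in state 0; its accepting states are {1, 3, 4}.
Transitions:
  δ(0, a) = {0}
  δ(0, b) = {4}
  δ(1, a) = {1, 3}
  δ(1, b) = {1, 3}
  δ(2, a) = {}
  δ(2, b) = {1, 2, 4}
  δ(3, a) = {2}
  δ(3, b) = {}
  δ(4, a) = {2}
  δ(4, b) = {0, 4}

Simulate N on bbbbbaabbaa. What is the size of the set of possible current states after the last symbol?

1

Start: {0}
read b: {4}
read b: {0, 4}
read b: {0, 4}
read b: {0, 4}
read b: {0, 4}
read a: {0, 2}
read a: {0}
read b: {4}
read b: {0, 4}
read a: {0, 2}
read a: {0}
Final reachable set {0} has 1 state.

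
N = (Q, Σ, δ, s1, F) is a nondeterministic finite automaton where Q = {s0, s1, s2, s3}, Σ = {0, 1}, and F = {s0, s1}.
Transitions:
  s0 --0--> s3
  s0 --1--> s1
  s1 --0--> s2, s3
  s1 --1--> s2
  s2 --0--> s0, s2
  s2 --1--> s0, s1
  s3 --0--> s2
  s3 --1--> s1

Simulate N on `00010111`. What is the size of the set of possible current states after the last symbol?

Start: {s1}
read 0: {s2, s3}
read 0: {s0, s2}
read 0: {s0, s2, s3}
read 1: {s0, s1}
read 0: {s2, s3}
read 1: {s0, s1}
read 1: {s1, s2}
read 1: {s0, s1, s2}
Final reachable set {s0, s1, s2} has 3 states.

3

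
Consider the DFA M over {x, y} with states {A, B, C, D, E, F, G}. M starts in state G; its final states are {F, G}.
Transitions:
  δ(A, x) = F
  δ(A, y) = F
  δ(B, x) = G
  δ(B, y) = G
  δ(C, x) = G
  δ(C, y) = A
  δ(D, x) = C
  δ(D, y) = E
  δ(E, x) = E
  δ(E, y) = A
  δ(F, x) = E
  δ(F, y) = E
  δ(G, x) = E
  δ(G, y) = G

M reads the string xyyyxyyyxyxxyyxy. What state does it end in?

A

G --x--> E
E --y--> A
A --y--> F
F --y--> E
E --x--> E
E --y--> A
A --y--> F
F --y--> E
E --x--> E
E --y--> A
A --x--> F
F --x--> E
E --y--> A
A --y--> F
F --x--> E
E --y--> A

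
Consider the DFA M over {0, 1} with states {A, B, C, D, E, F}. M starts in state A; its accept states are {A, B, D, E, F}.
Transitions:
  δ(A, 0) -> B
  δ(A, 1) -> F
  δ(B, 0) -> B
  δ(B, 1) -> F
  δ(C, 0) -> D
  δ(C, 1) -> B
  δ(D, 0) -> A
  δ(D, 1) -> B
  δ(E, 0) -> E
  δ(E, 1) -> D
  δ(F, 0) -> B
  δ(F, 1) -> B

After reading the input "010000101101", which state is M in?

F

A --0--> B
B --1--> F
F --0--> B
B --0--> B
B --0--> B
B --0--> B
B --1--> F
F --0--> B
B --1--> F
F --1--> B
B --0--> B
B --1--> F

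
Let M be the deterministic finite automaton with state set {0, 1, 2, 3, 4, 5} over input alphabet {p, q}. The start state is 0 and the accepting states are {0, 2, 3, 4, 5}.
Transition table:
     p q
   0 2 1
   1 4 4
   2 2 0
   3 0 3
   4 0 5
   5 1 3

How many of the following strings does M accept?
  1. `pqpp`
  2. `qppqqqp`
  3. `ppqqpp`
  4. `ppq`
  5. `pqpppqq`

3

`pqpp`: accepted
`qppqqqp`: rejected
`ppqqpp`: accepted
`ppq`: accepted
`pqpppqq`: rejected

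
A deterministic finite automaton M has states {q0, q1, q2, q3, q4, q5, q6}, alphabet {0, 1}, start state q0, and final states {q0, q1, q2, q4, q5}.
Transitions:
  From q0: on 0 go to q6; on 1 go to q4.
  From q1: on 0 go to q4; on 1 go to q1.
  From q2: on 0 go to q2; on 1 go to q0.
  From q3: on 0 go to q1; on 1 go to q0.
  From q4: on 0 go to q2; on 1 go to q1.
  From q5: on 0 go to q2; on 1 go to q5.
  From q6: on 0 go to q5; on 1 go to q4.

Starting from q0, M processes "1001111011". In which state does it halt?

q0 --1--> q4
q4 --0--> q2
q2 --0--> q2
q2 --1--> q0
q0 --1--> q4
q4 --1--> q1
q1 --1--> q1
q1 --0--> q4
q4 --1--> q1
q1 --1--> q1

q1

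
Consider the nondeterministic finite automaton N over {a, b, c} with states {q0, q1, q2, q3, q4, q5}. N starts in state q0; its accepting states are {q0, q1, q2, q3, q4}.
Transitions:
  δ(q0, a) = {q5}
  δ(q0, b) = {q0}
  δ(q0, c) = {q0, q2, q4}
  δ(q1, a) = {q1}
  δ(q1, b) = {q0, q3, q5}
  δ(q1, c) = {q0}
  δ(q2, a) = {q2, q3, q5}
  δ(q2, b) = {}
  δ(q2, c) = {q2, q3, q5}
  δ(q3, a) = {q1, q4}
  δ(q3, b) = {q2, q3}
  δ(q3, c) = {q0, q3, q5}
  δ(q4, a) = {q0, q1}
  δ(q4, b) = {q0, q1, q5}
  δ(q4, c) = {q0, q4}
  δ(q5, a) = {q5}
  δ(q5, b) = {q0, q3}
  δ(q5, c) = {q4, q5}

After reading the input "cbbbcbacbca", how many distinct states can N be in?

6

Start: {q0}
read c: {q0, q2, q4}
read b: {q0, q1, q5}
read b: {q0, q3, q5}
read b: {q0, q2, q3}
read c: {q0, q2, q3, q4, q5}
read b: {q0, q1, q2, q3, q5}
read a: {q1, q2, q3, q4, q5}
read c: {q0, q2, q3, q4, q5}
read b: {q0, q1, q2, q3, q5}
read c: {q0, q2, q3, q4, q5}
read a: {q0, q1, q2, q3, q4, q5}
Final reachable set {q0, q1, q2, q3, q4, q5} has 6 states.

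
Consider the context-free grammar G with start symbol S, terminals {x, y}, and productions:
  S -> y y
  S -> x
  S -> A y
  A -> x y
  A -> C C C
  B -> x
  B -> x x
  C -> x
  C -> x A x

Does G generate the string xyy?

S ⇒ Ay ⇒ xyy

yes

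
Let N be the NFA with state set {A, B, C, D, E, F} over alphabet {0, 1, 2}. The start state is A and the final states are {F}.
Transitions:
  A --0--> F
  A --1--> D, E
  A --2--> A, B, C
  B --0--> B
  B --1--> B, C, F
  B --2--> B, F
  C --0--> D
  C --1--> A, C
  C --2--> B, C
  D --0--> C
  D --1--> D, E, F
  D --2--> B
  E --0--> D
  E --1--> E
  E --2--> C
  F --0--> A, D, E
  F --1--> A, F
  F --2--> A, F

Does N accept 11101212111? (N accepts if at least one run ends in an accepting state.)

Start: {A}
read 1: {D, E}
read 1: {D, E, F}
read 1: {A, D, E, F}
read 0: {A, C, D, E, F}
read 1: {A, C, D, E, F}
read 2: {A, B, C, F}
read 1: {A, B, C, D, E, F}
read 2: {A, B, C, F}
read 1: {A, B, C, D, E, F}
read 1: {A, B, C, D, E, F}
read 1: {A, B, C, D, E, F}
Reachable ∩ accepting = {F} — nonempty.

accepted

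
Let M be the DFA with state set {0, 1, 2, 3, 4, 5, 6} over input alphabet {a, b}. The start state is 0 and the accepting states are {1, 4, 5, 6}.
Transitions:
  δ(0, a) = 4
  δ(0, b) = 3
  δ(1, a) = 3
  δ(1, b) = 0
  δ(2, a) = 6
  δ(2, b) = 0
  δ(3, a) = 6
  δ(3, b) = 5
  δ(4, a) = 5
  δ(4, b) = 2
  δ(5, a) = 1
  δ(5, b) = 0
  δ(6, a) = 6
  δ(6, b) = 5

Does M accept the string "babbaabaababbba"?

accepted

0 --b--> 3
3 --a--> 6
6 --b--> 5
5 --b--> 0
0 --a--> 4
4 --a--> 5
5 --b--> 0
0 --a--> 4
4 --a--> 5
5 --b--> 0
0 --a--> 4
4 --b--> 2
2 --b--> 0
0 --b--> 3
3 --a--> 6
End in state 6, which is an accepting state.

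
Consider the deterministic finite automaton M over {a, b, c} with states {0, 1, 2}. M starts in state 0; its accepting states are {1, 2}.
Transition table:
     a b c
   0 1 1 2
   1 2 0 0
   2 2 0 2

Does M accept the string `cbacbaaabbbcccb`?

0 --c--> 2
2 --b--> 0
0 --a--> 1
1 --c--> 0
0 --b--> 1
1 --a--> 2
2 --a--> 2
2 --a--> 2
2 --b--> 0
0 --b--> 1
1 --b--> 0
0 --c--> 2
2 --c--> 2
2 --c--> 2
2 --b--> 0
End in state 0, which is not an accepting state.

rejected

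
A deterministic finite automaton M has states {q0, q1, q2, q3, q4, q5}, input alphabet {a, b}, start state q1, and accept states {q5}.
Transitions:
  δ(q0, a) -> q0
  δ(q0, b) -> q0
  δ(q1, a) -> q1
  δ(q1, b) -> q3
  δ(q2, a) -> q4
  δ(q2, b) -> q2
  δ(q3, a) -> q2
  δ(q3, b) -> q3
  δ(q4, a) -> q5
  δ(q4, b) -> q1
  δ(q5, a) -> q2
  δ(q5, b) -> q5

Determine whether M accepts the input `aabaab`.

q1 --a--> q1
q1 --a--> q1
q1 --b--> q3
q3 --a--> q2
q2 --a--> q4
q4 --b--> q1
End in state q1, which is not an accepting state.

rejected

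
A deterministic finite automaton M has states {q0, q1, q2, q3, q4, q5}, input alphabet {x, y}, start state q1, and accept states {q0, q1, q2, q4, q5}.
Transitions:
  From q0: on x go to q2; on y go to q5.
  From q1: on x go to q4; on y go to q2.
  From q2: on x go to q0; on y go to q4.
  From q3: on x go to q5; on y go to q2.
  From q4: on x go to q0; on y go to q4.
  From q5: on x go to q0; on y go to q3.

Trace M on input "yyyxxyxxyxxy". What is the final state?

q4

q1 --y--> q2
q2 --y--> q4
q4 --y--> q4
q4 --x--> q0
q0 --x--> q2
q2 --y--> q4
q4 --x--> q0
q0 --x--> q2
q2 --y--> q4
q4 --x--> q0
q0 --x--> q2
q2 --y--> q4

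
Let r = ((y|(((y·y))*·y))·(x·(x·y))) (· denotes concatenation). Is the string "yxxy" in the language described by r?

Split as y·xxy: (y|(((y·y))*·y)) matches y and (x·(x·y)) matches xxy.

yes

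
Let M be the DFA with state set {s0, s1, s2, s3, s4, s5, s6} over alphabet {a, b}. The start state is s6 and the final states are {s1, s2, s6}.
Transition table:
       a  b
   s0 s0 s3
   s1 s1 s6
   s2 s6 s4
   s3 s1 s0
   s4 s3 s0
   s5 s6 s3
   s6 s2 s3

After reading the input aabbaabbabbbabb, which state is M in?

s6 --a--> s2
s2 --a--> s6
s6 --b--> s3
s3 --b--> s0
s0 --a--> s0
s0 --a--> s0
s0 --b--> s3
s3 --b--> s0
s0 --a--> s0
s0 --b--> s3
s3 --b--> s0
s0 --b--> s3
s3 --a--> s1
s1 --b--> s6
s6 --b--> s3

s3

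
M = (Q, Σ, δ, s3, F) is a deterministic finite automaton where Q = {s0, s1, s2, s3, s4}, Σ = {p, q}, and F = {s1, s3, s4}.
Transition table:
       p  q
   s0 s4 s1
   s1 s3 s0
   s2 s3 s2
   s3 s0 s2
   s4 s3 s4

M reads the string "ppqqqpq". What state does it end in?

s2

s3 --p--> s0
s0 --p--> s4
s4 --q--> s4
s4 --q--> s4
s4 --q--> s4
s4 --p--> s3
s3 --q--> s2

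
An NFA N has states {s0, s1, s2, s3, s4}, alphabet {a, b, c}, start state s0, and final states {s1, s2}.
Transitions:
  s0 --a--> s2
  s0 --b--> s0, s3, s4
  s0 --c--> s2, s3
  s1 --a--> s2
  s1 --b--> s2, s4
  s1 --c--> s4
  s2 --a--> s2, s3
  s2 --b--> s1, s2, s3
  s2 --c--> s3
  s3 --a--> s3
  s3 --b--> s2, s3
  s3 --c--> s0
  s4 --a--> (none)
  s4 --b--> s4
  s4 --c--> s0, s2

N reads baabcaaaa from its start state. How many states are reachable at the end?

2

Start: {s0}
read b: {s0, s3, s4}
read a: {s2, s3}
read a: {s2, s3}
read b: {s1, s2, s3}
read c: {s0, s3, s4}
read a: {s2, s3}
read a: {s2, s3}
read a: {s2, s3}
read a: {s2, s3}
Final reachable set {s2, s3} has 2 states.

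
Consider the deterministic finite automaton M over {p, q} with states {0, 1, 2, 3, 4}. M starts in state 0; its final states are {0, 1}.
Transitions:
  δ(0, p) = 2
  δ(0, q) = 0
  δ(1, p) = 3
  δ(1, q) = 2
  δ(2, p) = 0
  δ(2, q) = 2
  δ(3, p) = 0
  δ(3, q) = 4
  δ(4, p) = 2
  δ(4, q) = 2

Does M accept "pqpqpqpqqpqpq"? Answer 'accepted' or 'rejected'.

accepted

0 --p--> 2
2 --q--> 2
2 --p--> 0
0 --q--> 0
0 --p--> 2
2 --q--> 2
2 --p--> 0
0 --q--> 0
0 --q--> 0
0 --p--> 2
2 --q--> 2
2 --p--> 0
0 --q--> 0
End in state 0, which is an accepting state.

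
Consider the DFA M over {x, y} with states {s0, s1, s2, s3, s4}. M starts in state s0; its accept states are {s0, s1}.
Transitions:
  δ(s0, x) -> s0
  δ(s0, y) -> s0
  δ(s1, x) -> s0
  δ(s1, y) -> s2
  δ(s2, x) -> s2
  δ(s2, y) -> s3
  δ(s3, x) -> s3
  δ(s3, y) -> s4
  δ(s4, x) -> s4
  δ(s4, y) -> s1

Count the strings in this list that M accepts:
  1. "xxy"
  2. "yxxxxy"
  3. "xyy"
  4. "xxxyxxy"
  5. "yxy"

5

"xxy": accepted
"yxxxxy": accepted
"xyy": accepted
"xxxyxxy": accepted
"yxy": accepted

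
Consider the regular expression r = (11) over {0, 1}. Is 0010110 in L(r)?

no

No split of 0010110 into u·v has 1 matching u and 1 matching v.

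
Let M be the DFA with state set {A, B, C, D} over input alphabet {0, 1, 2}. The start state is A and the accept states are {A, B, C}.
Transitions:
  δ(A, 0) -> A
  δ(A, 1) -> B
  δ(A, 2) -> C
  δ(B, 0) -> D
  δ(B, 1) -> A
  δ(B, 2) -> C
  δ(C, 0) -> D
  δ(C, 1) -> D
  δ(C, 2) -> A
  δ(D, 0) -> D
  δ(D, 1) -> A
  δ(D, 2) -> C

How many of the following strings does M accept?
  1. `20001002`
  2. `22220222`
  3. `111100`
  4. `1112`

`20001002`: accepted
`22220222`: accepted
`111100`: accepted
`1112`: accepted

4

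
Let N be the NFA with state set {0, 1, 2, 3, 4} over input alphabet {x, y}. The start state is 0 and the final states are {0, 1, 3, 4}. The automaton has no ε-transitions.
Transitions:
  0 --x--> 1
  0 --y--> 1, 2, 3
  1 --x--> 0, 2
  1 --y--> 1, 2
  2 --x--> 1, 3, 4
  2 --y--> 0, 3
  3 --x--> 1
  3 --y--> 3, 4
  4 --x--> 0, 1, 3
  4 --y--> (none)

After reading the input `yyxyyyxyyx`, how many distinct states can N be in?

5

Start: {0}
read y: {1, 2, 3}
read y: {0, 1, 2, 3, 4}
read x: {0, 1, 2, 3, 4}
read y: {0, 1, 2, 3, 4}
read y: {0, 1, 2, 3, 4}
read y: {0, 1, 2, 3, 4}
read x: {0, 1, 2, 3, 4}
read y: {0, 1, 2, 3, 4}
read y: {0, 1, 2, 3, 4}
read x: {0, 1, 2, 3, 4}
Final reachable set {0, 1, 2, 3, 4} has 5 states.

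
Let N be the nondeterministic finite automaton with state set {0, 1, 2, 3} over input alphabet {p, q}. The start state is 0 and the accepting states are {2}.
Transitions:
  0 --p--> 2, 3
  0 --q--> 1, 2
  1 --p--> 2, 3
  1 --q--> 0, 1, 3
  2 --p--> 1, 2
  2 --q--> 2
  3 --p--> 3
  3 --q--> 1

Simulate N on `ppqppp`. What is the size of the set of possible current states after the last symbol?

3

Start: {0}
read p: {2, 3}
read p: {1, 2, 3}
read q: {0, 1, 2, 3}
read p: {1, 2, 3}
read p: {1, 2, 3}
read p: {1, 2, 3}
Final reachable set {1, 2, 3} has 3 states.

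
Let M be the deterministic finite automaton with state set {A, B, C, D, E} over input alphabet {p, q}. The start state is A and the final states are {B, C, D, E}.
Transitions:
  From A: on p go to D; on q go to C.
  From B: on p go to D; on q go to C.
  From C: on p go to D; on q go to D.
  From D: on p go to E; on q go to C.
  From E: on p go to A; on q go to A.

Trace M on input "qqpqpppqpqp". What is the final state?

A --q--> C
C --q--> D
D --p--> E
E --q--> A
A --p--> D
D --p--> E
E --p--> A
A --q--> C
C --p--> D
D --q--> C
C --p--> D

D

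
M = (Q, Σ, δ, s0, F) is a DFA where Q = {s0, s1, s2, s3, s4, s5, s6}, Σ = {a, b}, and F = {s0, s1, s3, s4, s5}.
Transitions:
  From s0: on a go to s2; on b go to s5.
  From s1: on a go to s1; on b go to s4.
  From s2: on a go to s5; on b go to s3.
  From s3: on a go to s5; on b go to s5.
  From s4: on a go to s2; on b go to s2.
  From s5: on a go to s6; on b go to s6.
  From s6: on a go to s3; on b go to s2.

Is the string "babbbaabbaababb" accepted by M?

rejected

s0 --b--> s5
s5 --a--> s6
s6 --b--> s2
s2 --b--> s3
s3 --b--> s5
s5 --a--> s6
s6 --a--> s3
s3 --b--> s5
s5 --b--> s6
s6 --a--> s3
s3 --a--> s5
s5 --b--> s6
s6 --a--> s3
s3 --b--> s5
s5 --b--> s6
End in state s6, which is not an accepting state.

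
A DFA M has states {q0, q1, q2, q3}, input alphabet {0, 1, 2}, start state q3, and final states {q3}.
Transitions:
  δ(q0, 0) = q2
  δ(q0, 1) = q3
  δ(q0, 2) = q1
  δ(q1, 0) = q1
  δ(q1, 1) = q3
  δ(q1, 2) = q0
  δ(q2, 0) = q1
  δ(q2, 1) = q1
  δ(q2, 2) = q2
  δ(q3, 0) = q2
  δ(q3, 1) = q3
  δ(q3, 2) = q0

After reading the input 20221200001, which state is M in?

q3

q3 --2--> q0
q0 --0--> q2
q2 --2--> q2
q2 --2--> q2
q2 --1--> q1
q1 --2--> q0
q0 --0--> q2
q2 --0--> q1
q1 --0--> q1
q1 --0--> q1
q1 --1--> q3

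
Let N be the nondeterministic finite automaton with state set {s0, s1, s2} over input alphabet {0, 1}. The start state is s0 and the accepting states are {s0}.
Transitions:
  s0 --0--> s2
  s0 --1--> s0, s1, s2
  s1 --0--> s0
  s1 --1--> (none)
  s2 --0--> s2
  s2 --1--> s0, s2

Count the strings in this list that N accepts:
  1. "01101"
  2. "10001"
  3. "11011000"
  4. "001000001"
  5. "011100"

3

"01101": accepted
"10001": accepted
"11011000": rejected
"001000001": accepted
"011100": rejected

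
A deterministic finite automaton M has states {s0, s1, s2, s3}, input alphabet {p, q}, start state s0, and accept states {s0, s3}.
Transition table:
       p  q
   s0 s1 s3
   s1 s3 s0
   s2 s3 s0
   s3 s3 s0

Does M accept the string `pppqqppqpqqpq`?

s0 --p--> s1
s1 --p--> s3
s3 --p--> s3
s3 --q--> s0
s0 --q--> s3
s3 --p--> s3
s3 --p--> s3
s3 --q--> s0
s0 --p--> s1
s1 --q--> s0
s0 --q--> s3
s3 --p--> s3
s3 --q--> s0
End in state s0, which is an accepting state.

accepted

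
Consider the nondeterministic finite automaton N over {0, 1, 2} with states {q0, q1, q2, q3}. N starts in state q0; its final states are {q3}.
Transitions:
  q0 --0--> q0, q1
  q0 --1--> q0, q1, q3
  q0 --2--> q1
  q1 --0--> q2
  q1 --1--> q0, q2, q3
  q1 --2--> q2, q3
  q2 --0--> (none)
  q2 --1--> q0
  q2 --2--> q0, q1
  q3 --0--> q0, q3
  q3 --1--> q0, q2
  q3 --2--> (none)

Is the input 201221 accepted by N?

rejected

Start: {q0}
read 2: {q1}
read 0: {q2}
read 1: {q0}
read 2: {q1}
read 2: {q2, q3}
read 1: {q0, q2}
Reachable ∩ accepting = {} — empty.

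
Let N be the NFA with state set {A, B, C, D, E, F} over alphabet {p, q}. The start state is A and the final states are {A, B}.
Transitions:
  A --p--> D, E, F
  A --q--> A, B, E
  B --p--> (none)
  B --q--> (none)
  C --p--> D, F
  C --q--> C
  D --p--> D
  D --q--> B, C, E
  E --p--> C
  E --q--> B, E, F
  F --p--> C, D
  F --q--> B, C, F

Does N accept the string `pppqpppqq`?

Start: {A}
read p: {D, E, F}
read p: {C, D}
read p: {D, F}
read q: {B, C, E, F}
read p: {C, D, F}
read p: {C, D, F}
read p: {C, D, F}
read q: {B, C, E, F}
read q: {B, C, E, F}
Reachable ∩ accepting = {B} — nonempty.

accepted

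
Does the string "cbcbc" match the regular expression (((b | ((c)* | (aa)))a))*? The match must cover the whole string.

no

cbcbc cannot be split into zero or more pieces each matching ((b|((c)*|(aa)))a).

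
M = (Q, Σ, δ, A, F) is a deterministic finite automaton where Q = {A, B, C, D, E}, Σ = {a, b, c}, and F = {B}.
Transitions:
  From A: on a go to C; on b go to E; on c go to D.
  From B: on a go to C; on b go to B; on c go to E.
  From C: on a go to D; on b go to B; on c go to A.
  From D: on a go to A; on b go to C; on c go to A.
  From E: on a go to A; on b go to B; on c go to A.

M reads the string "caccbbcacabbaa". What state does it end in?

A --c--> D
D --a--> A
A --c--> D
D --c--> A
A --b--> E
E --b--> B
B --c--> E
E --a--> A
A --c--> D
D --a--> A
A --b--> E
E --b--> B
B --a--> C
C --a--> D

D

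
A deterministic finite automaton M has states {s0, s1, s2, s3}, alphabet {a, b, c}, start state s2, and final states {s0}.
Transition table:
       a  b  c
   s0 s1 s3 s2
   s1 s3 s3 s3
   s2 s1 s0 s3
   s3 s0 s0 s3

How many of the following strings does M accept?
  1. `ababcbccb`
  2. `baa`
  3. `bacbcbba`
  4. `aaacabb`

`ababcbccb`: accepted
`baa`: rejected
`bacbcbba`: accepted
`aaacabb`: accepted

3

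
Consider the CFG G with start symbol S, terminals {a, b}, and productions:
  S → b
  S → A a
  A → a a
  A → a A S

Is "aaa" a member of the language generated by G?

yes

S ⇒ Aa ⇒ aaa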